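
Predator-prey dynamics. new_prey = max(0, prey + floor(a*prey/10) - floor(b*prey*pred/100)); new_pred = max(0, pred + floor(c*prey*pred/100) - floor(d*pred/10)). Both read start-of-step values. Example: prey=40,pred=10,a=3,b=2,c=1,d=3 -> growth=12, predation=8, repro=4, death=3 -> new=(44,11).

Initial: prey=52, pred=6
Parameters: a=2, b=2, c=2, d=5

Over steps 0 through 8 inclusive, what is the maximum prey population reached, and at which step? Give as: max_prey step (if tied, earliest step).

Answer: 57 2

Derivation:
Step 1: prey: 52+10-6=56; pred: 6+6-3=9
Step 2: prey: 56+11-10=57; pred: 9+10-4=15
Step 3: prey: 57+11-17=51; pred: 15+17-7=25
Step 4: prey: 51+10-25=36; pred: 25+25-12=38
Step 5: prey: 36+7-27=16; pred: 38+27-19=46
Step 6: prey: 16+3-14=5; pred: 46+14-23=37
Step 7: prey: 5+1-3=3; pred: 37+3-18=22
Step 8: prey: 3+0-1=2; pred: 22+1-11=12
Max prey = 57 at step 2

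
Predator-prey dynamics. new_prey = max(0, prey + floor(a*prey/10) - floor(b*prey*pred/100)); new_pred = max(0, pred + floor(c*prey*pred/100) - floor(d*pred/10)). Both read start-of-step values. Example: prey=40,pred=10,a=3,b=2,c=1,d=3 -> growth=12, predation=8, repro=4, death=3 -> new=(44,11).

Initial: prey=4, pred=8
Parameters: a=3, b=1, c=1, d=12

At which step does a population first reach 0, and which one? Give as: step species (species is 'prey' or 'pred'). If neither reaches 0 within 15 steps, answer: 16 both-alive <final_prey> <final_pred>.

Answer: 1 pred

Derivation:
Step 1: prey: 4+1-0=5; pred: 8+0-9=0
First extinction: pred at step 1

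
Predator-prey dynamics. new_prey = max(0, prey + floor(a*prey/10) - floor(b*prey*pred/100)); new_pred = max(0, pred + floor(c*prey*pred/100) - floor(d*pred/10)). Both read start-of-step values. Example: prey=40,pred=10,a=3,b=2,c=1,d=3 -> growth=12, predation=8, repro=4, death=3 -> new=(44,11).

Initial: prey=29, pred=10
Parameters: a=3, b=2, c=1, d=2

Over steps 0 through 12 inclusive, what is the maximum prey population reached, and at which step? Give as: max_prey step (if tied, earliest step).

Answer: 41 5

Derivation:
Step 1: prey: 29+8-5=32; pred: 10+2-2=10
Step 2: prey: 32+9-6=35; pred: 10+3-2=11
Step 3: prey: 35+10-7=38; pred: 11+3-2=12
Step 4: prey: 38+11-9=40; pred: 12+4-2=14
Step 5: prey: 40+12-11=41; pred: 14+5-2=17
Step 6: prey: 41+12-13=40; pred: 17+6-3=20
Step 7: prey: 40+12-16=36; pred: 20+8-4=24
Step 8: prey: 36+10-17=29; pred: 24+8-4=28
Step 9: prey: 29+8-16=21; pred: 28+8-5=31
Step 10: prey: 21+6-13=14; pred: 31+6-6=31
Step 11: prey: 14+4-8=10; pred: 31+4-6=29
Step 12: prey: 10+3-5=8; pred: 29+2-5=26
Max prey = 41 at step 5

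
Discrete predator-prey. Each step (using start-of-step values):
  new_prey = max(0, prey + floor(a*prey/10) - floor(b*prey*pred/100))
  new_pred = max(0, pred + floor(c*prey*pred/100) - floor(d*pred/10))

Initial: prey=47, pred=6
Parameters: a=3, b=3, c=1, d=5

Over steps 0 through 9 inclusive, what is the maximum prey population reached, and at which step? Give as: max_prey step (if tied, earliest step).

Answer: 88 6

Derivation:
Step 1: prey: 47+14-8=53; pred: 6+2-3=5
Step 2: prey: 53+15-7=61; pred: 5+2-2=5
Step 3: prey: 61+18-9=70; pred: 5+3-2=6
Step 4: prey: 70+21-12=79; pred: 6+4-3=7
Step 5: prey: 79+23-16=86; pred: 7+5-3=9
Step 6: prey: 86+25-23=88; pred: 9+7-4=12
Step 7: prey: 88+26-31=83; pred: 12+10-6=16
Step 8: prey: 83+24-39=68; pred: 16+13-8=21
Step 9: prey: 68+20-42=46; pred: 21+14-10=25
Max prey = 88 at step 6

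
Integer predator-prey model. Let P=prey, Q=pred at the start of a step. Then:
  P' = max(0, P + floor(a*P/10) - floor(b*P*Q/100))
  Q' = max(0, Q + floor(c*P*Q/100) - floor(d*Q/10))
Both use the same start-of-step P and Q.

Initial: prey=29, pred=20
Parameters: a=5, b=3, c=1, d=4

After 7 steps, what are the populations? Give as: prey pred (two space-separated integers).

Step 1: prey: 29+14-17=26; pred: 20+5-8=17
Step 2: prey: 26+13-13=26; pred: 17+4-6=15
Step 3: prey: 26+13-11=28; pred: 15+3-6=12
Step 4: prey: 28+14-10=32; pred: 12+3-4=11
Step 5: prey: 32+16-10=38; pred: 11+3-4=10
Step 6: prey: 38+19-11=46; pred: 10+3-4=9
Step 7: prey: 46+23-12=57; pred: 9+4-3=10

Answer: 57 10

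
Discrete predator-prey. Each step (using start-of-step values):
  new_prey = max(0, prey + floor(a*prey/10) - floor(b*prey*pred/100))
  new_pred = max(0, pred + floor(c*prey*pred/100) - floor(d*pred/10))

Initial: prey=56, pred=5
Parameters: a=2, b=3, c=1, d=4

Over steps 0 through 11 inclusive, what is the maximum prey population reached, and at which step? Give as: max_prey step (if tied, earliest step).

Answer: 67 4

Derivation:
Step 1: prey: 56+11-8=59; pred: 5+2-2=5
Step 2: prey: 59+11-8=62; pred: 5+2-2=5
Step 3: prey: 62+12-9=65; pred: 5+3-2=6
Step 4: prey: 65+13-11=67; pred: 6+3-2=7
Step 5: prey: 67+13-14=66; pred: 7+4-2=9
Step 6: prey: 66+13-17=62; pred: 9+5-3=11
Step 7: prey: 62+12-20=54; pred: 11+6-4=13
Step 8: prey: 54+10-21=43; pred: 13+7-5=15
Step 9: prey: 43+8-19=32; pred: 15+6-6=15
Step 10: prey: 32+6-14=24; pred: 15+4-6=13
Step 11: prey: 24+4-9=19; pred: 13+3-5=11
Max prey = 67 at step 4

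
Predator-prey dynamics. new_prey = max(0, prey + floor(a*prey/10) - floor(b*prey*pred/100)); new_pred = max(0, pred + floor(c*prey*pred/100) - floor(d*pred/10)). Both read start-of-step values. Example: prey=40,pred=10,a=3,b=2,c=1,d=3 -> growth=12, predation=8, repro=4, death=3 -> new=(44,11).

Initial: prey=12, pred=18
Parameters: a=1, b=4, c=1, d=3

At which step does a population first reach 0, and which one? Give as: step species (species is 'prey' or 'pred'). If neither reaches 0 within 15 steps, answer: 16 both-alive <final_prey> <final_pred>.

Answer: 16 both-alive 2 3

Derivation:
Step 1: prey: 12+1-8=5; pred: 18+2-5=15
Step 2: prey: 5+0-3=2; pred: 15+0-4=11
Step 3: prey: 2+0-0=2; pred: 11+0-3=8
Step 4: prey: 2+0-0=2; pred: 8+0-2=6
Step 5: prey: 2+0-0=2; pred: 6+0-1=5
Step 6: prey: 2+0-0=2; pred: 5+0-1=4
Step 7: prey: 2+0-0=2; pred: 4+0-1=3
Step 8: prey: 2+0-0=2; pred: 3+0-0=3
Steps 9-15: state stable at prey=2, pred=3 (no change)
No extinction within 15 steps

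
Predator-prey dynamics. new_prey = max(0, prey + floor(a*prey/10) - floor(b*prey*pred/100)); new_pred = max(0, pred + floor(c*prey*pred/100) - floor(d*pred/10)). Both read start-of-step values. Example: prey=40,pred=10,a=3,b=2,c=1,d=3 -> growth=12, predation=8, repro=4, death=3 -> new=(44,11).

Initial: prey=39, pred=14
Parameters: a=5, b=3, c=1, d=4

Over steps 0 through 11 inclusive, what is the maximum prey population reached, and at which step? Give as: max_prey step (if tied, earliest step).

Answer: 54 5

Derivation:
Step 1: prey: 39+19-16=42; pred: 14+5-5=14
Step 2: prey: 42+21-17=46; pred: 14+5-5=14
Step 3: prey: 46+23-19=50; pred: 14+6-5=15
Step 4: prey: 50+25-22=53; pred: 15+7-6=16
Step 5: prey: 53+26-25=54; pred: 16+8-6=18
Step 6: prey: 54+27-29=52; pred: 18+9-7=20
Step 7: prey: 52+26-31=47; pred: 20+10-8=22
Step 8: prey: 47+23-31=39; pred: 22+10-8=24
Step 9: prey: 39+19-28=30; pred: 24+9-9=24
Step 10: prey: 30+15-21=24; pred: 24+7-9=22
Step 11: prey: 24+12-15=21; pred: 22+5-8=19
Max prey = 54 at step 5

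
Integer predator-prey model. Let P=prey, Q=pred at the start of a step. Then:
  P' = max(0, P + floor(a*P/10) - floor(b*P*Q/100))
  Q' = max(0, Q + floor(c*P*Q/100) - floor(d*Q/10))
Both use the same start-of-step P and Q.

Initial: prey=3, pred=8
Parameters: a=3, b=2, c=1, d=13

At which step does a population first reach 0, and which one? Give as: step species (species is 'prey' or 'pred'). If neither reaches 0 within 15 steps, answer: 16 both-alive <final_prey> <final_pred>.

Step 1: prey: 3+0-0=3; pred: 8+0-10=0
First extinction: pred at step 1

Answer: 1 pred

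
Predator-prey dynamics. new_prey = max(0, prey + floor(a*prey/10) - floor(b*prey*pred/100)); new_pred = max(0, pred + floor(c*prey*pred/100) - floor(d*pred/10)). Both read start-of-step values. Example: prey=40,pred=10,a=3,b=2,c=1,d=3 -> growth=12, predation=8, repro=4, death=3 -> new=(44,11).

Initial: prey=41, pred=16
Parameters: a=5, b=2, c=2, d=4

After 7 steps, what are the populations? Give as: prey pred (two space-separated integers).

Answer: 0 25

Derivation:
Step 1: prey: 41+20-13=48; pred: 16+13-6=23
Step 2: prey: 48+24-22=50; pred: 23+22-9=36
Step 3: prey: 50+25-36=39; pred: 36+36-14=58
Step 4: prey: 39+19-45=13; pred: 58+45-23=80
Step 5: prey: 13+6-20=0; pred: 80+20-32=68
Step 6: prey: 0+0-0=0; pred: 68+0-27=41
Step 7: prey: 0+0-0=0; pred: 41+0-16=25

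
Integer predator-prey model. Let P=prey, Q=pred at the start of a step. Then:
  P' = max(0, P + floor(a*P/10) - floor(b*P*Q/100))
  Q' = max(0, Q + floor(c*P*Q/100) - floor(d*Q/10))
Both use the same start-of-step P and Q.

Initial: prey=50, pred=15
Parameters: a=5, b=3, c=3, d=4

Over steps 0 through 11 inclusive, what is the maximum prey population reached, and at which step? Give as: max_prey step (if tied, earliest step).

Answer: 53 1

Derivation:
Step 1: prey: 50+25-22=53; pred: 15+22-6=31
Step 2: prey: 53+26-49=30; pred: 31+49-12=68
Step 3: prey: 30+15-61=0; pred: 68+61-27=102
Step 4: prey: 0+0-0=0; pred: 102+0-40=62
Step 5: prey: 0+0-0=0; pred: 62+0-24=38
Step 6: prey: 0+0-0=0; pred: 38+0-15=23
Step 7: prey: 0+0-0=0; pred: 23+0-9=14
Step 8: prey: 0+0-0=0; pred: 14+0-5=9
Step 9: prey: 0+0-0=0; pred: 9+0-3=6
Step 10: prey: 0+0-0=0; pred: 6+0-2=4
Step 11: prey: 0+0-0=0; pred: 4+0-1=3
Max prey = 53 at step 1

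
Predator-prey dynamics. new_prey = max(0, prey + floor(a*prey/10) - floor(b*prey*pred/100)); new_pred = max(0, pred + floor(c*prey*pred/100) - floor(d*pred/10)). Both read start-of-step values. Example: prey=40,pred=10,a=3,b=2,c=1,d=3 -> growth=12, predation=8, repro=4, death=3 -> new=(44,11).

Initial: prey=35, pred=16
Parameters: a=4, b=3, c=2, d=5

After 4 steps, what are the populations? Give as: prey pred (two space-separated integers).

Step 1: prey: 35+14-16=33; pred: 16+11-8=19
Step 2: prey: 33+13-18=28; pred: 19+12-9=22
Step 3: prey: 28+11-18=21; pred: 22+12-11=23
Step 4: prey: 21+8-14=15; pred: 23+9-11=21

Answer: 15 21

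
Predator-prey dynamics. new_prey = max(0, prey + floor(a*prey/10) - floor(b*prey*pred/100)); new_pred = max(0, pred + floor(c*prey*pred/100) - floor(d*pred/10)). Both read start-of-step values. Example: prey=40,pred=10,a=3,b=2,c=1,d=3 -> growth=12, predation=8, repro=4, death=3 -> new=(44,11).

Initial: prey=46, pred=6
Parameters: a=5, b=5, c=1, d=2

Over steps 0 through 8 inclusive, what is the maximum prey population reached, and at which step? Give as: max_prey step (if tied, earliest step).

Answer: 68 3

Derivation:
Step 1: prey: 46+23-13=56; pred: 6+2-1=7
Step 2: prey: 56+28-19=65; pred: 7+3-1=9
Step 3: prey: 65+32-29=68; pred: 9+5-1=13
Step 4: prey: 68+34-44=58; pred: 13+8-2=19
Step 5: prey: 58+29-55=32; pred: 19+11-3=27
Step 6: prey: 32+16-43=5; pred: 27+8-5=30
Step 7: prey: 5+2-7=0; pred: 30+1-6=25
Step 8: prey: 0+0-0=0; pred: 25+0-5=20
Max prey = 68 at step 3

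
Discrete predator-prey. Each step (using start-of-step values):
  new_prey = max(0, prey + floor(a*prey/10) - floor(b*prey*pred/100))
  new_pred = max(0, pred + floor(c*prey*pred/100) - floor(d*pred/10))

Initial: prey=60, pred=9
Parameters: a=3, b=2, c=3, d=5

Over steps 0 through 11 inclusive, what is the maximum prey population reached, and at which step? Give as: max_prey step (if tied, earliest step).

Step 1: prey: 60+18-10=68; pred: 9+16-4=21
Step 2: prey: 68+20-28=60; pred: 21+42-10=53
Step 3: prey: 60+18-63=15; pred: 53+95-26=122
Step 4: prey: 15+4-36=0; pred: 122+54-61=115
Step 5: prey: 0+0-0=0; pred: 115+0-57=58
Step 6: prey: 0+0-0=0; pred: 58+0-29=29
Step 7: prey: 0+0-0=0; pred: 29+0-14=15
Step 8: prey: 0+0-0=0; pred: 15+0-7=8
Step 9: prey: 0+0-0=0; pred: 8+0-4=4
Step 10: prey: 0+0-0=0; pred: 4+0-2=2
Step 11: prey: 0+0-0=0; pred: 2+0-1=1
Max prey = 68 at step 1

Answer: 68 1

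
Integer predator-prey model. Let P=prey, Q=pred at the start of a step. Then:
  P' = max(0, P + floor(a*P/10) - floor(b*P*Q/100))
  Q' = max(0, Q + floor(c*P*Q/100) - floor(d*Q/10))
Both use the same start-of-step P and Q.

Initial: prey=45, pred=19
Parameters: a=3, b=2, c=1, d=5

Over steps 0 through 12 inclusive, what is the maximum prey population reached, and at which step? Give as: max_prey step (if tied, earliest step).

Step 1: prey: 45+13-17=41; pred: 19+8-9=18
Step 2: prey: 41+12-14=39; pred: 18+7-9=16
Step 3: prey: 39+11-12=38; pred: 16+6-8=14
Step 4: prey: 38+11-10=39; pred: 14+5-7=12
Step 5: prey: 39+11-9=41; pred: 12+4-6=10
Step 6: prey: 41+12-8=45; pred: 10+4-5=9
Step 7: prey: 45+13-8=50; pred: 9+4-4=9
Step 8: prey: 50+15-9=56; pred: 9+4-4=9
Step 9: prey: 56+16-10=62; pred: 9+5-4=10
Step 10: prey: 62+18-12=68; pred: 10+6-5=11
Step 11: prey: 68+20-14=74; pred: 11+7-5=13
Step 12: prey: 74+22-19=77; pred: 13+9-6=16
Max prey = 77 at step 12

Answer: 77 12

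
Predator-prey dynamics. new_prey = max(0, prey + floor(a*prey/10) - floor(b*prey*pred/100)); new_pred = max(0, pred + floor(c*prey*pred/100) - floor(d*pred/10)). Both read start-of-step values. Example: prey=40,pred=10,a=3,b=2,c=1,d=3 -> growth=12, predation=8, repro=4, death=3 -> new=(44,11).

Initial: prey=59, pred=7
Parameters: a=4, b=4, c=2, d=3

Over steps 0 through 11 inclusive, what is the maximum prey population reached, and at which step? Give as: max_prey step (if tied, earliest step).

Answer: 66 1

Derivation:
Step 1: prey: 59+23-16=66; pred: 7+8-2=13
Step 2: prey: 66+26-34=58; pred: 13+17-3=27
Step 3: prey: 58+23-62=19; pred: 27+31-8=50
Step 4: prey: 19+7-38=0; pred: 50+19-15=54
Step 5: prey: 0+0-0=0; pred: 54+0-16=38
Step 6: prey: 0+0-0=0; pred: 38+0-11=27
Step 7: prey: 0+0-0=0; pred: 27+0-8=19
Step 8: prey: 0+0-0=0; pred: 19+0-5=14
Step 9: prey: 0+0-0=0; pred: 14+0-4=10
Step 10: prey: 0+0-0=0; pred: 10+0-3=7
Step 11: prey: 0+0-0=0; pred: 7+0-2=5
Max prey = 66 at step 1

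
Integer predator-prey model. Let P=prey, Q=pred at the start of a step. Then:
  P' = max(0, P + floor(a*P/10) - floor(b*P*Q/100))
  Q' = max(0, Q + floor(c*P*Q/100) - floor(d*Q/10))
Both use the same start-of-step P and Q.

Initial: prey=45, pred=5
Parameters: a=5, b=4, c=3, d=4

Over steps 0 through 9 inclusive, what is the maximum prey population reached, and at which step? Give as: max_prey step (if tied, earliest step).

Step 1: prey: 45+22-9=58; pred: 5+6-2=9
Step 2: prey: 58+29-20=67; pred: 9+15-3=21
Step 3: prey: 67+33-56=44; pred: 21+42-8=55
Step 4: prey: 44+22-96=0; pred: 55+72-22=105
Step 5: prey: 0+0-0=0; pred: 105+0-42=63
Step 6: prey: 0+0-0=0; pred: 63+0-25=38
Step 7: prey: 0+0-0=0; pred: 38+0-15=23
Step 8: prey: 0+0-0=0; pred: 23+0-9=14
Step 9: prey: 0+0-0=0; pred: 14+0-5=9
Max prey = 67 at step 2

Answer: 67 2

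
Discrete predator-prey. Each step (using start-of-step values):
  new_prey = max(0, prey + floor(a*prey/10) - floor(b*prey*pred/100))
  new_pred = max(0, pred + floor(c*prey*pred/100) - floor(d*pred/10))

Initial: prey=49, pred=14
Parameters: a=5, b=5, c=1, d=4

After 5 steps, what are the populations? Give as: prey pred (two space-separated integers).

Answer: 20 8

Derivation:
Step 1: prey: 49+24-34=39; pred: 14+6-5=15
Step 2: prey: 39+19-29=29; pred: 15+5-6=14
Step 3: prey: 29+14-20=23; pred: 14+4-5=13
Step 4: prey: 23+11-14=20; pred: 13+2-5=10
Step 5: prey: 20+10-10=20; pred: 10+2-4=8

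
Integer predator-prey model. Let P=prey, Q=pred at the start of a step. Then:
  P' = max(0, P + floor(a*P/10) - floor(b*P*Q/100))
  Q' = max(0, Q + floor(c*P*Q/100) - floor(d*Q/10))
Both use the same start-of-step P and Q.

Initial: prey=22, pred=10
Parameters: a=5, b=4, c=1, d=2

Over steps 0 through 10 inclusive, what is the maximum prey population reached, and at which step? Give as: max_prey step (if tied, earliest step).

Step 1: prey: 22+11-8=25; pred: 10+2-2=10
Step 2: prey: 25+12-10=27; pred: 10+2-2=10
Step 3: prey: 27+13-10=30; pred: 10+2-2=10
Step 4: prey: 30+15-12=33; pred: 10+3-2=11
Step 5: prey: 33+16-14=35; pred: 11+3-2=12
Step 6: prey: 35+17-16=36; pred: 12+4-2=14
Step 7: prey: 36+18-20=34; pred: 14+5-2=17
Step 8: prey: 34+17-23=28; pred: 17+5-3=19
Step 9: prey: 28+14-21=21; pred: 19+5-3=21
Step 10: prey: 21+10-17=14; pred: 21+4-4=21
Max prey = 36 at step 6

Answer: 36 6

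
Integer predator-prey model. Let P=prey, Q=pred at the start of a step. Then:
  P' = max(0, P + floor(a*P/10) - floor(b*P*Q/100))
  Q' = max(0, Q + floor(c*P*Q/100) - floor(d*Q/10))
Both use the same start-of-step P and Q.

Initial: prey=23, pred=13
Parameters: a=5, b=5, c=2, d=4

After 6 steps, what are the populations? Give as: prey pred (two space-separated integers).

Answer: 13 8

Derivation:
Step 1: prey: 23+11-14=20; pred: 13+5-5=13
Step 2: prey: 20+10-13=17; pred: 13+5-5=13
Step 3: prey: 17+8-11=14; pred: 13+4-5=12
Step 4: prey: 14+7-8=13; pred: 12+3-4=11
Step 5: prey: 13+6-7=12; pred: 11+2-4=9
Step 6: prey: 12+6-5=13; pred: 9+2-3=8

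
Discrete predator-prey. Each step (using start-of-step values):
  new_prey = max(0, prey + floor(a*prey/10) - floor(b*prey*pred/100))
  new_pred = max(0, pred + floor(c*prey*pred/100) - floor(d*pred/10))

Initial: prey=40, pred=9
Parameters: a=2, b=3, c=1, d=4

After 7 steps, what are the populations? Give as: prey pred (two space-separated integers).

Step 1: prey: 40+8-10=38; pred: 9+3-3=9
Step 2: prey: 38+7-10=35; pred: 9+3-3=9
Step 3: prey: 35+7-9=33; pred: 9+3-3=9
Step 4: prey: 33+6-8=31; pred: 9+2-3=8
Step 5: prey: 31+6-7=30; pred: 8+2-3=7
Step 6: prey: 30+6-6=30; pred: 7+2-2=7
Step 7: prey: 30+6-6=30; pred: 7+2-2=7

Answer: 30 7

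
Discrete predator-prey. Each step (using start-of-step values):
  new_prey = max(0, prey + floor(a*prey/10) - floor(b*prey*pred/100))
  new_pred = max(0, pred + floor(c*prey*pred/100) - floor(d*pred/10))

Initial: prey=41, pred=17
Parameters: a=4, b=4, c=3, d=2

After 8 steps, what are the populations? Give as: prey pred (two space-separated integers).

Step 1: prey: 41+16-27=30; pred: 17+20-3=34
Step 2: prey: 30+12-40=2; pred: 34+30-6=58
Step 3: prey: 2+0-4=0; pred: 58+3-11=50
Step 4: prey: 0+0-0=0; pred: 50+0-10=40
Step 5: prey: 0+0-0=0; pred: 40+0-8=32
Step 6: prey: 0+0-0=0; pred: 32+0-6=26
Step 7: prey: 0+0-0=0; pred: 26+0-5=21
Step 8: prey: 0+0-0=0; pred: 21+0-4=17

Answer: 0 17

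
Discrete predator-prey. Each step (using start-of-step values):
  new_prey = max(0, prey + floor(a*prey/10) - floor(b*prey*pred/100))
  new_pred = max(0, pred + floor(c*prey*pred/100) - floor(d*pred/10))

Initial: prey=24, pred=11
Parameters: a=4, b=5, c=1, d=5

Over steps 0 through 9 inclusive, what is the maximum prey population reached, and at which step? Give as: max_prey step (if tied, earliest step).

Answer: 124 9

Derivation:
Step 1: prey: 24+9-13=20; pred: 11+2-5=8
Step 2: prey: 20+8-8=20; pred: 8+1-4=5
Step 3: prey: 20+8-5=23; pred: 5+1-2=4
Step 4: prey: 23+9-4=28; pred: 4+0-2=2
Step 5: prey: 28+11-2=37; pred: 2+0-1=1
Step 6: prey: 37+14-1=50; pred: 1+0-0=1
Step 7: prey: 50+20-2=68; pred: 1+0-0=1
Step 8: prey: 68+27-3=92; pred: 1+0-0=1
Step 9: prey: 92+36-4=124; pred: 1+0-0=1
Max prey = 124 at step 9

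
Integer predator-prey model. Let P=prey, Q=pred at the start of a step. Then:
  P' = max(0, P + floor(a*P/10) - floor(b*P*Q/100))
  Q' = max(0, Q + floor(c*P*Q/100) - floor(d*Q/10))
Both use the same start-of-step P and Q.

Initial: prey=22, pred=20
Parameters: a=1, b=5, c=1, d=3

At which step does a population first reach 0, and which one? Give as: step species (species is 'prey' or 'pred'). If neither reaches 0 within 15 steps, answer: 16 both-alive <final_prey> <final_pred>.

Answer: 16 both-alive 1 3

Derivation:
Step 1: prey: 22+2-22=2; pred: 20+4-6=18
Step 2: prey: 2+0-1=1; pred: 18+0-5=13
Step 3: prey: 1+0-0=1; pred: 13+0-3=10
Step 4: prey: 1+0-0=1; pred: 10+0-3=7
Step 5: prey: 1+0-0=1; pred: 7+0-2=5
Step 6: prey: 1+0-0=1; pred: 5+0-1=4
Step 7: prey: 1+0-0=1; pred: 4+0-1=3
Step 8: prey: 1+0-0=1; pred: 3+0-0=3
Steps 9-15: state stable at prey=1, pred=3 (no change)
No extinction within 15 steps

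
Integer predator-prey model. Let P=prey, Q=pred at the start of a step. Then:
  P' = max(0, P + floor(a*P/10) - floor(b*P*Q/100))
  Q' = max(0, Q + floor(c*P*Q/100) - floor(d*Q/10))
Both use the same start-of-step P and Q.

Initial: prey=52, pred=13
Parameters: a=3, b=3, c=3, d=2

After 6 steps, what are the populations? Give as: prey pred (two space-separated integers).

Step 1: prey: 52+15-20=47; pred: 13+20-2=31
Step 2: prey: 47+14-43=18; pred: 31+43-6=68
Step 3: prey: 18+5-36=0; pred: 68+36-13=91
Step 4: prey: 0+0-0=0; pred: 91+0-18=73
Step 5: prey: 0+0-0=0; pred: 73+0-14=59
Step 6: prey: 0+0-0=0; pred: 59+0-11=48

Answer: 0 48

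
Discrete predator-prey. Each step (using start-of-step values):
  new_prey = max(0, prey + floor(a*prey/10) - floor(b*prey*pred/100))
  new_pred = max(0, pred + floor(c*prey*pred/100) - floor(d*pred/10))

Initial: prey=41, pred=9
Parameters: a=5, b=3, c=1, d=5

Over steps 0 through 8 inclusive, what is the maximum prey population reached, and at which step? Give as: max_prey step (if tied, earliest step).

Step 1: prey: 41+20-11=50; pred: 9+3-4=8
Step 2: prey: 50+25-12=63; pred: 8+4-4=8
Step 3: prey: 63+31-15=79; pred: 8+5-4=9
Step 4: prey: 79+39-21=97; pred: 9+7-4=12
Step 5: prey: 97+48-34=111; pred: 12+11-6=17
Step 6: prey: 111+55-56=110; pred: 17+18-8=27
Step 7: prey: 110+55-89=76; pred: 27+29-13=43
Step 8: prey: 76+38-98=16; pred: 43+32-21=54
Max prey = 111 at step 5

Answer: 111 5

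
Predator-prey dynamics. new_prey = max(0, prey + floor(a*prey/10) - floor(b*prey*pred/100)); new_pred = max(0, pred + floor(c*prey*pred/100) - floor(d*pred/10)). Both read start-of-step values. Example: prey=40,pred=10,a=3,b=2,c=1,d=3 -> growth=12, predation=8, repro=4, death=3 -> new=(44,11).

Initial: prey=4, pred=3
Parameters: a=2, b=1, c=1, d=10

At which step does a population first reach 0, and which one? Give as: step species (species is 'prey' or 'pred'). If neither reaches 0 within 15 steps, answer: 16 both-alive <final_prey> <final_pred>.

Step 1: prey: 4+0-0=4; pred: 3+0-3=0
First extinction: pred at step 1

Answer: 1 pred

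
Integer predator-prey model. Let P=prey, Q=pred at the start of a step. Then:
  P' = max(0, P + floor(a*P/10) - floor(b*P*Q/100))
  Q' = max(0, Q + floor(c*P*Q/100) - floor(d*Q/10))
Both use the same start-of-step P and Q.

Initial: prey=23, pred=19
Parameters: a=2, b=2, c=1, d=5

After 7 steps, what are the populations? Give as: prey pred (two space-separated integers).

Answer: 28 1

Derivation:
Step 1: prey: 23+4-8=19; pred: 19+4-9=14
Step 2: prey: 19+3-5=17; pred: 14+2-7=9
Step 3: prey: 17+3-3=17; pred: 9+1-4=6
Step 4: prey: 17+3-2=18; pred: 6+1-3=4
Step 5: prey: 18+3-1=20; pred: 4+0-2=2
Step 6: prey: 20+4-0=24; pred: 2+0-1=1
Step 7: prey: 24+4-0=28; pred: 1+0-0=1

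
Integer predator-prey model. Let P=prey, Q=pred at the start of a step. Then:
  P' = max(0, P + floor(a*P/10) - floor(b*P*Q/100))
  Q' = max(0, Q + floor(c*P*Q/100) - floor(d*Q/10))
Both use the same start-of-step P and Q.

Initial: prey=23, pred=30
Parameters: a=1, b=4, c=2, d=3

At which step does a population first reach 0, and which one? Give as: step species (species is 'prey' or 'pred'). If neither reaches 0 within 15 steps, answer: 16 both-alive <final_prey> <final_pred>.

Step 1: prey: 23+2-27=0; pred: 30+13-9=34
First extinction: prey at step 1

Answer: 1 prey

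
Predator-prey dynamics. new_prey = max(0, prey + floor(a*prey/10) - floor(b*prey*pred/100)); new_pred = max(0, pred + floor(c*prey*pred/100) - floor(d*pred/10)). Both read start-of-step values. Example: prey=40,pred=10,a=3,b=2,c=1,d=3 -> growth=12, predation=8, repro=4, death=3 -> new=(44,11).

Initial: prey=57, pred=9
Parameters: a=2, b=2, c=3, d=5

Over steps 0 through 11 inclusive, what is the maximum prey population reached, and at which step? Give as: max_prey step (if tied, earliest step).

Step 1: prey: 57+11-10=58; pred: 9+15-4=20
Step 2: prey: 58+11-23=46; pred: 20+34-10=44
Step 3: prey: 46+9-40=15; pred: 44+60-22=82
Step 4: prey: 15+3-24=0; pred: 82+36-41=77
Step 5: prey: 0+0-0=0; pred: 77+0-38=39
Step 6: prey: 0+0-0=0; pred: 39+0-19=20
Step 7: prey: 0+0-0=0; pred: 20+0-10=10
Step 8: prey: 0+0-0=0; pred: 10+0-5=5
Step 9: prey: 0+0-0=0; pred: 5+0-2=3
Step 10: prey: 0+0-0=0; pred: 3+0-1=2
Step 11: prey: 0+0-0=0; pred: 2+0-1=1
Max prey = 58 at step 1

Answer: 58 1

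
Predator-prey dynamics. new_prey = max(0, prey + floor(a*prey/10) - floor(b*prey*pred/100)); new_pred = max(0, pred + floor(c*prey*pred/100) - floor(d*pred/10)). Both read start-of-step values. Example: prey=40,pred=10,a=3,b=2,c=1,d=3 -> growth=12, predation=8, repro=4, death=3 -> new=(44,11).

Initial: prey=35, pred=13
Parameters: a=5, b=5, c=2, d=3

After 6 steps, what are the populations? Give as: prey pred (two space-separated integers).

Step 1: prey: 35+17-22=30; pred: 13+9-3=19
Step 2: prey: 30+15-28=17; pred: 19+11-5=25
Step 3: prey: 17+8-21=4; pred: 25+8-7=26
Step 4: prey: 4+2-5=1; pred: 26+2-7=21
Step 5: prey: 1+0-1=0; pred: 21+0-6=15
Step 6: prey: 0+0-0=0; pred: 15+0-4=11

Answer: 0 11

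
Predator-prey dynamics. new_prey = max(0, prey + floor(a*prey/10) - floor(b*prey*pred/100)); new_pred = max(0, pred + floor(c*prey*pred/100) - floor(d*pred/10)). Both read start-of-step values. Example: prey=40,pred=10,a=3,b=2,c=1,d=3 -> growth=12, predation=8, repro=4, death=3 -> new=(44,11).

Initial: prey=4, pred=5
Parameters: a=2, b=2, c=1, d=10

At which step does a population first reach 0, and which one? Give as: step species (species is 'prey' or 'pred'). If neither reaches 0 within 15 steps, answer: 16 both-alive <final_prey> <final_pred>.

Answer: 1 pred

Derivation:
Step 1: prey: 4+0-0=4; pred: 5+0-5=0
First extinction: pred at step 1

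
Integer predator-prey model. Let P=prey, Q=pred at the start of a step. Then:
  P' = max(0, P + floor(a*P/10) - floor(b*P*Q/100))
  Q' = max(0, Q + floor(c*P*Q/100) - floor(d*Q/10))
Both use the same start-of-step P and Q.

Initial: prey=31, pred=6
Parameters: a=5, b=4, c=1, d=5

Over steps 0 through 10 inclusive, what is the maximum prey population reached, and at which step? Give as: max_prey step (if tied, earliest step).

Step 1: prey: 31+15-7=39; pred: 6+1-3=4
Step 2: prey: 39+19-6=52; pred: 4+1-2=3
Step 3: prey: 52+26-6=72; pred: 3+1-1=3
Step 4: prey: 72+36-8=100; pred: 3+2-1=4
Step 5: prey: 100+50-16=134; pred: 4+4-2=6
Step 6: prey: 134+67-32=169; pred: 6+8-3=11
Step 7: prey: 169+84-74=179; pred: 11+18-5=24
Step 8: prey: 179+89-171=97; pred: 24+42-12=54
Step 9: prey: 97+48-209=0; pred: 54+52-27=79
Step 10: prey: 0+0-0=0; pred: 79+0-39=40
Max prey = 179 at step 7

Answer: 179 7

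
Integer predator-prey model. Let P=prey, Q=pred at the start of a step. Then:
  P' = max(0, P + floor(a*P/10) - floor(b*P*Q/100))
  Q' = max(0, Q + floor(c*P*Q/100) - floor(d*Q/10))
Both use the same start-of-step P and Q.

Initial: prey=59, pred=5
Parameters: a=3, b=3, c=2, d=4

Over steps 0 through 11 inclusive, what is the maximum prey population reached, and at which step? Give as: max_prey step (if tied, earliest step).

Step 1: prey: 59+17-8=68; pred: 5+5-2=8
Step 2: prey: 68+20-16=72; pred: 8+10-3=15
Step 3: prey: 72+21-32=61; pred: 15+21-6=30
Step 4: prey: 61+18-54=25; pred: 30+36-12=54
Step 5: prey: 25+7-40=0; pred: 54+27-21=60
Step 6: prey: 0+0-0=0; pred: 60+0-24=36
Step 7: prey: 0+0-0=0; pred: 36+0-14=22
Step 8: prey: 0+0-0=0; pred: 22+0-8=14
Step 9: prey: 0+0-0=0; pred: 14+0-5=9
Step 10: prey: 0+0-0=0; pred: 9+0-3=6
Step 11: prey: 0+0-0=0; pred: 6+0-2=4
Max prey = 72 at step 2

Answer: 72 2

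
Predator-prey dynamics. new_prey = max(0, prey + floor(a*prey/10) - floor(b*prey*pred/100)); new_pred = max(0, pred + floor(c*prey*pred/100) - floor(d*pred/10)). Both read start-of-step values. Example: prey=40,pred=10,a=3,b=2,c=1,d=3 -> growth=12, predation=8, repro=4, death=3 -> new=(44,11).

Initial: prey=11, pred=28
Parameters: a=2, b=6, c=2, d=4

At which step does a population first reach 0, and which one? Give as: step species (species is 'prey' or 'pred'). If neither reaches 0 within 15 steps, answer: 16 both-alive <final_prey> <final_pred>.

Step 1: prey: 11+2-18=0; pred: 28+6-11=23
First extinction: prey at step 1

Answer: 1 prey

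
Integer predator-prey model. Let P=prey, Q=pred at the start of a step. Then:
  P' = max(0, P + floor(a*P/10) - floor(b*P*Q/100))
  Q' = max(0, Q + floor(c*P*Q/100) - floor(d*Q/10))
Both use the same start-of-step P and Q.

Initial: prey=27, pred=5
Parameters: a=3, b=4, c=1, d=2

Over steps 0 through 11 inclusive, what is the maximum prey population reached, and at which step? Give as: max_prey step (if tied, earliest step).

Step 1: prey: 27+8-5=30; pred: 5+1-1=5
Step 2: prey: 30+9-6=33; pred: 5+1-1=5
Step 3: prey: 33+9-6=36; pred: 5+1-1=5
Step 4: prey: 36+10-7=39; pred: 5+1-1=5
Step 5: prey: 39+11-7=43; pred: 5+1-1=5
Step 6: prey: 43+12-8=47; pred: 5+2-1=6
Step 7: prey: 47+14-11=50; pred: 6+2-1=7
Step 8: prey: 50+15-14=51; pred: 7+3-1=9
Step 9: prey: 51+15-18=48; pred: 9+4-1=12
Step 10: prey: 48+14-23=39; pred: 12+5-2=15
Step 11: prey: 39+11-23=27; pred: 15+5-3=17
Max prey = 51 at step 8

Answer: 51 8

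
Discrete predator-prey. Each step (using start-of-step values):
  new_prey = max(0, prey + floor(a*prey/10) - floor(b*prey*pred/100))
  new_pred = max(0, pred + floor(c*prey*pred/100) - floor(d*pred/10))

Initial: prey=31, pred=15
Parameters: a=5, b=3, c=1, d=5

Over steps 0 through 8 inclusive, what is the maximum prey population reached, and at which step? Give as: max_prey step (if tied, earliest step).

Answer: 126 8

Derivation:
Step 1: prey: 31+15-13=33; pred: 15+4-7=12
Step 2: prey: 33+16-11=38; pred: 12+3-6=9
Step 3: prey: 38+19-10=47; pred: 9+3-4=8
Step 4: prey: 47+23-11=59; pred: 8+3-4=7
Step 5: prey: 59+29-12=76; pred: 7+4-3=8
Step 6: prey: 76+38-18=96; pred: 8+6-4=10
Step 7: prey: 96+48-28=116; pred: 10+9-5=14
Step 8: prey: 116+58-48=126; pred: 14+16-7=23
Max prey = 126 at step 8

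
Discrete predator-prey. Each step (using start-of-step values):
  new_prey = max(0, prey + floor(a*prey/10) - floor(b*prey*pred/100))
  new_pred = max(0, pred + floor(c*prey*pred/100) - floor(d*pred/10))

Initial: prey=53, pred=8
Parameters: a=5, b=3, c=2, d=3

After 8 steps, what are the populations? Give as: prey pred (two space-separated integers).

Answer: 0 25

Derivation:
Step 1: prey: 53+26-12=67; pred: 8+8-2=14
Step 2: prey: 67+33-28=72; pred: 14+18-4=28
Step 3: prey: 72+36-60=48; pred: 28+40-8=60
Step 4: prey: 48+24-86=0; pred: 60+57-18=99
Step 5: prey: 0+0-0=0; pred: 99+0-29=70
Step 6: prey: 0+0-0=0; pred: 70+0-21=49
Step 7: prey: 0+0-0=0; pred: 49+0-14=35
Step 8: prey: 0+0-0=0; pred: 35+0-10=25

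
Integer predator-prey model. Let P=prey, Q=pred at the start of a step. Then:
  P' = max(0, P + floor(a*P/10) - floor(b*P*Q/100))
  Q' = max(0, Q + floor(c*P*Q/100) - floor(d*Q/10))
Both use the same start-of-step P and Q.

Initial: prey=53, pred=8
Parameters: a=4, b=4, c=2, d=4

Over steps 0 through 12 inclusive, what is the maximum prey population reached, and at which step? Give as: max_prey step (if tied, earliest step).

Answer: 58 1

Derivation:
Step 1: prey: 53+21-16=58; pred: 8+8-3=13
Step 2: prey: 58+23-30=51; pred: 13+15-5=23
Step 3: prey: 51+20-46=25; pred: 23+23-9=37
Step 4: prey: 25+10-37=0; pred: 37+18-14=41
Step 5: prey: 0+0-0=0; pred: 41+0-16=25
Step 6: prey: 0+0-0=0; pred: 25+0-10=15
Step 7: prey: 0+0-0=0; pred: 15+0-6=9
Step 8: prey: 0+0-0=0; pred: 9+0-3=6
Step 9: prey: 0+0-0=0; pred: 6+0-2=4
Step 10: prey: 0+0-0=0; pred: 4+0-1=3
Step 11: prey: 0+0-0=0; pred: 3+0-1=2
Step 12: prey: 0+0-0=0; pred: 2+0-0=2
Max prey = 58 at step 1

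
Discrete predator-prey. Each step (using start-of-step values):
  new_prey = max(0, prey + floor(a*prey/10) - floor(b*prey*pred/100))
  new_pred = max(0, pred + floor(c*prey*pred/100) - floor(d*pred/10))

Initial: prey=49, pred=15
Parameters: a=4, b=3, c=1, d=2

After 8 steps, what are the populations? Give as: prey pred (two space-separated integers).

Answer: 1 16

Derivation:
Step 1: prey: 49+19-22=46; pred: 15+7-3=19
Step 2: prey: 46+18-26=38; pred: 19+8-3=24
Step 3: prey: 38+15-27=26; pred: 24+9-4=29
Step 4: prey: 26+10-22=14; pred: 29+7-5=31
Step 5: prey: 14+5-13=6; pred: 31+4-6=29
Step 6: prey: 6+2-5=3; pred: 29+1-5=25
Step 7: prey: 3+1-2=2; pred: 25+0-5=20
Step 8: prey: 2+0-1=1; pred: 20+0-4=16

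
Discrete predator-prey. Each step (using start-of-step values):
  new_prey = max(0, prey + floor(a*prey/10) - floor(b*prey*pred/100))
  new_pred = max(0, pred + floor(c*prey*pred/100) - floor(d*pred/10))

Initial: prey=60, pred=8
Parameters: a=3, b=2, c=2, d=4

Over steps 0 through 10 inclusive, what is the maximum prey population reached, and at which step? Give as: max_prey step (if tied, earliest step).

Answer: 70 2

Derivation:
Step 1: prey: 60+18-9=69; pred: 8+9-3=14
Step 2: prey: 69+20-19=70; pred: 14+19-5=28
Step 3: prey: 70+21-39=52; pred: 28+39-11=56
Step 4: prey: 52+15-58=9; pred: 56+58-22=92
Step 5: prey: 9+2-16=0; pred: 92+16-36=72
Step 6: prey: 0+0-0=0; pred: 72+0-28=44
Step 7: prey: 0+0-0=0; pred: 44+0-17=27
Step 8: prey: 0+0-0=0; pred: 27+0-10=17
Step 9: prey: 0+0-0=0; pred: 17+0-6=11
Step 10: prey: 0+0-0=0; pred: 11+0-4=7
Max prey = 70 at step 2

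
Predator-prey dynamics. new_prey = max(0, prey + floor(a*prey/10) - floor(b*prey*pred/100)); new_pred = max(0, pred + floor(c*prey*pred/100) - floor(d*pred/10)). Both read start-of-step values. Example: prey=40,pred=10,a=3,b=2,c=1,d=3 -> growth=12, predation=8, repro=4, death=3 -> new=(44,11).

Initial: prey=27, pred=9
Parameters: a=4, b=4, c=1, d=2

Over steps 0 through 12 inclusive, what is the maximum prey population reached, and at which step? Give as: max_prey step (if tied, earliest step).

Answer: 28 1

Derivation:
Step 1: prey: 27+10-9=28; pred: 9+2-1=10
Step 2: prey: 28+11-11=28; pred: 10+2-2=10
Step 3: prey: 28+11-11=28; pred: 10+2-2=10
Step 4: prey: 28+11-11=28; pred: 10+2-2=10
Step 5: prey: 28+11-11=28; pred: 10+2-2=10
Step 6: prey: 28+11-11=28; pred: 10+2-2=10
Step 7: prey: 28+11-11=28; pred: 10+2-2=10
Step 8: prey: 28+11-11=28; pred: 10+2-2=10
Step 9: prey: 28+11-11=28; pred: 10+2-2=10
Step 10: prey: 28+11-11=28; pred: 10+2-2=10
Step 11: prey: 28+11-11=28; pred: 10+2-2=10
Step 12: prey: 28+11-11=28; pred: 10+2-2=10
Max prey = 28 at step 1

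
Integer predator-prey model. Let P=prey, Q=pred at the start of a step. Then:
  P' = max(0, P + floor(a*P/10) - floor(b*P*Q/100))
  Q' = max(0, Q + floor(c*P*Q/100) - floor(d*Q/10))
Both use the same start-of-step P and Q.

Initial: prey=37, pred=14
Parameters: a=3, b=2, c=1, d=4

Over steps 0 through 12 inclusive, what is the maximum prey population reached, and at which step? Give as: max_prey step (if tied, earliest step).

Step 1: prey: 37+11-10=38; pred: 14+5-5=14
Step 2: prey: 38+11-10=39; pred: 14+5-5=14
Step 3: prey: 39+11-10=40; pred: 14+5-5=14
Step 4: prey: 40+12-11=41; pred: 14+5-5=14
Step 5: prey: 41+12-11=42; pred: 14+5-5=14
Step 6: prey: 42+12-11=43; pred: 14+5-5=14
Step 7: prey: 43+12-12=43; pred: 14+6-5=15
Step 8: prey: 43+12-12=43; pred: 15+6-6=15
Step 9: prey: 43+12-12=43; pred: 15+6-6=15
Step 10: prey: 43+12-12=43; pred: 15+6-6=15
Step 11: prey: 43+12-12=43; pred: 15+6-6=15
Step 12: prey: 43+12-12=43; pred: 15+6-6=15
Max prey = 43 at step 6

Answer: 43 6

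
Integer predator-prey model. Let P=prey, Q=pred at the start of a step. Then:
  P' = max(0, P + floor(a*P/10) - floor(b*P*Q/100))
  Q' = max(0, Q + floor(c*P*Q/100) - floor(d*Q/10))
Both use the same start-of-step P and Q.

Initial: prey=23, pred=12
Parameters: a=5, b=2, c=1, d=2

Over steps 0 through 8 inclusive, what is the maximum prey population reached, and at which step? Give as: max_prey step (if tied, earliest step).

Answer: 64 5

Derivation:
Step 1: prey: 23+11-5=29; pred: 12+2-2=12
Step 2: prey: 29+14-6=37; pred: 12+3-2=13
Step 3: prey: 37+18-9=46; pred: 13+4-2=15
Step 4: prey: 46+23-13=56; pred: 15+6-3=18
Step 5: prey: 56+28-20=64; pred: 18+10-3=25
Step 6: prey: 64+32-32=64; pred: 25+16-5=36
Step 7: prey: 64+32-46=50; pred: 36+23-7=52
Step 8: prey: 50+25-52=23; pred: 52+26-10=68
Max prey = 64 at step 5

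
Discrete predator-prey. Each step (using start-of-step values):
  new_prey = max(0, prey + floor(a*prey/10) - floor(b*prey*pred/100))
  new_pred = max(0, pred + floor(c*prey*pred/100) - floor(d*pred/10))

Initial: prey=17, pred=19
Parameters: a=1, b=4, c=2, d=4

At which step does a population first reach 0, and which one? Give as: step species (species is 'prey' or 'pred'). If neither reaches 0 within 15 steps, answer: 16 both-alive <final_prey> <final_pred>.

Step 1: prey: 17+1-12=6; pred: 19+6-7=18
Step 2: prey: 6+0-4=2; pred: 18+2-7=13
Step 3: prey: 2+0-1=1; pred: 13+0-5=8
Step 4: prey: 1+0-0=1; pred: 8+0-3=5
Step 5: prey: 1+0-0=1; pred: 5+0-2=3
Step 6: prey: 1+0-0=1; pred: 3+0-1=2
Step 7: prey: 1+0-0=1; pred: 2+0-0=2
Steps 8-15: state stable at prey=1, pred=2 (no change)
No extinction within 15 steps

Answer: 16 both-alive 1 2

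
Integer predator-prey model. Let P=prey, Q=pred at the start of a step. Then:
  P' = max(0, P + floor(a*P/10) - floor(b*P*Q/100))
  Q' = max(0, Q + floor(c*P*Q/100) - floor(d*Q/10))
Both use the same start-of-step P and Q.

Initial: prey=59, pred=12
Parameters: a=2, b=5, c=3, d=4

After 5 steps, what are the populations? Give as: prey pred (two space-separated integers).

Step 1: prey: 59+11-35=35; pred: 12+21-4=29
Step 2: prey: 35+7-50=0; pred: 29+30-11=48
Step 3: prey: 0+0-0=0; pred: 48+0-19=29
Step 4: prey: 0+0-0=0; pred: 29+0-11=18
Step 5: prey: 0+0-0=0; pred: 18+0-7=11

Answer: 0 11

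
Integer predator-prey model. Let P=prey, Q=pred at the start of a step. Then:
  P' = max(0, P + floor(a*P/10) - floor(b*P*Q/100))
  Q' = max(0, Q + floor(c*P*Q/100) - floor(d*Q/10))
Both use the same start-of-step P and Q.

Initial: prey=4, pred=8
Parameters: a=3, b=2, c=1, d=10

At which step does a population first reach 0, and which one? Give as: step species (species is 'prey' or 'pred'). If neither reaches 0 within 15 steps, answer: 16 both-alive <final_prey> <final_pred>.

Step 1: prey: 4+1-0=5; pred: 8+0-8=0
First extinction: pred at step 1

Answer: 1 pred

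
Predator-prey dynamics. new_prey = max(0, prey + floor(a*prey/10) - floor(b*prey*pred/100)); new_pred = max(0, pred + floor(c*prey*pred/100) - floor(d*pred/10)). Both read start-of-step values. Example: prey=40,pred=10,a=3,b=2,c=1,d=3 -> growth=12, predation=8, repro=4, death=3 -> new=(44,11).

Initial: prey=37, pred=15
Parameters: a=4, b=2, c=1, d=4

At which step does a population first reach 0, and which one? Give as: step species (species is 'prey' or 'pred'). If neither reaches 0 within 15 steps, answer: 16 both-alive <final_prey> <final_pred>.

Step 1: prey: 37+14-11=40; pred: 15+5-6=14
Step 2: prey: 40+16-11=45; pred: 14+5-5=14
Step 3: prey: 45+18-12=51; pred: 14+6-5=15
Step 4: prey: 51+20-15=56; pred: 15+7-6=16
Step 5: prey: 56+22-17=61; pred: 16+8-6=18
Step 6: prey: 61+24-21=64; pred: 18+10-7=21
Step 7: prey: 64+25-26=63; pred: 21+13-8=26
Step 8: prey: 63+25-32=56; pred: 26+16-10=32
Step 9: prey: 56+22-35=43; pred: 32+17-12=37
Step 10: prey: 43+17-31=29; pred: 37+15-14=38
Step 11: prey: 29+11-22=18; pred: 38+11-15=34
Step 12: prey: 18+7-12=13; pred: 34+6-13=27
Step 13: prey: 13+5-7=11; pred: 27+3-10=20
Step 14: prey: 11+4-4=11; pred: 20+2-8=14
Step 15: prey: 11+4-3=12; pred: 14+1-5=10
No extinction within 15 steps

Answer: 16 both-alive 12 10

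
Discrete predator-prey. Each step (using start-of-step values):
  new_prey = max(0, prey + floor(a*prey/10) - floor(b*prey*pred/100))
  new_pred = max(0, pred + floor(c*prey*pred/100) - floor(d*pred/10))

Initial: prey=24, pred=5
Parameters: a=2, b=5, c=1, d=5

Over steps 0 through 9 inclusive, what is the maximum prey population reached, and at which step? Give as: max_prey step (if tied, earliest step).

Answer: 55 9

Derivation:
Step 1: prey: 24+4-6=22; pred: 5+1-2=4
Step 2: prey: 22+4-4=22; pred: 4+0-2=2
Step 3: prey: 22+4-2=24; pred: 2+0-1=1
Step 4: prey: 24+4-1=27; pred: 1+0-0=1
Step 5: prey: 27+5-1=31; pred: 1+0-0=1
Step 6: prey: 31+6-1=36; pred: 1+0-0=1
Step 7: prey: 36+7-1=42; pred: 1+0-0=1
Step 8: prey: 42+8-2=48; pred: 1+0-0=1
Step 9: prey: 48+9-2=55; pred: 1+0-0=1
Max prey = 55 at step 9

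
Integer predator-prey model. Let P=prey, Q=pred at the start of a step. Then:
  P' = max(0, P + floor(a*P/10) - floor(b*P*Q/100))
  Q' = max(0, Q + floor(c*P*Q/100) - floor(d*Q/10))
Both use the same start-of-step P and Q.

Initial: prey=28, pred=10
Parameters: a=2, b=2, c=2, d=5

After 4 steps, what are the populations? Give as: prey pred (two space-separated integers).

Step 1: prey: 28+5-5=28; pred: 10+5-5=10
Step 2: prey: 28+5-5=28; pred: 10+5-5=10
Step 3: prey: 28+5-5=28; pred: 10+5-5=10
Step 4: prey: 28+5-5=28; pred: 10+5-5=10

Answer: 28 10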